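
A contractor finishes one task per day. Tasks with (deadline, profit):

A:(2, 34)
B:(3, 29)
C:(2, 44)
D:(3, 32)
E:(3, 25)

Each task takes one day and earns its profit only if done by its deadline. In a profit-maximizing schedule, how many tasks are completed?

3

By profit: C(d2,44), A(d2,34), D(d3,32), B(d3,29), E(d3,25)
C→slot 2; A→slot 1; D→slot 3; B skipped; E skipped.
3 of 5 scheduled.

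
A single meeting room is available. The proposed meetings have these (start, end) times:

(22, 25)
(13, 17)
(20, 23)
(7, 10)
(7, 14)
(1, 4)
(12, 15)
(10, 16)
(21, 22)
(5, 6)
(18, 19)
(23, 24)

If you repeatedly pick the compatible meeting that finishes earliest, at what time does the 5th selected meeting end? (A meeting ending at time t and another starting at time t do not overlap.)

19

Order by finish time; keep every interval that doesn't clash with the previous kept one.
Sorted by end: (1,4)  (5,6)  (7,10)  (7,14)  (12,15)  (10,16)  (13,17)  (18,19)  (21,22)  (20,23)  (23,24)  (22,25)
take (1,4); take (5,6); take (7,10); skip (7,14); take (12,15); take (18,19); take (21,22); skip (20,23); take (23,24); skip (22,25).
Selected: (1,4) (5,6) (7,10) (12,15) (18,19) (21,22) (23,24)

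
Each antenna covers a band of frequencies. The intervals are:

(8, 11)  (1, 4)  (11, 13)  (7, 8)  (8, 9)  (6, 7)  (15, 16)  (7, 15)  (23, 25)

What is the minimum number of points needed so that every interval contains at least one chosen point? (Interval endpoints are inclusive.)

6

Process intervals by earliest right end; each time one isn't hit yet, stab at its right endpoint.
Sorted: [1,4] [6,7] [7,8] [8,9] [8,11] [11,13] [7,15] [15,16] [23,25]
{[1,4]} hit by 4; {[6,7],[7,8]} hit by 7; {[8,9],[8,11]} hit by 9; {[11,13],[7,15]} hit by 13; {[15,16]} hit by 16; {[23,25]} hit by 25.
Points: 4, 7, 9, 13, 16, 25 (6 total).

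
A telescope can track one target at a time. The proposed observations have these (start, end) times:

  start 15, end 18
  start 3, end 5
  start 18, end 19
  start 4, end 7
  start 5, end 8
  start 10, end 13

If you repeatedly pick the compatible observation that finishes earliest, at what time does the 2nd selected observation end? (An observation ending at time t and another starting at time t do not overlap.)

Sorted by end: (3,5)  (4,7)  (5,8)  (10,13)  (15,18)  (18,19)
take (3,5); skip (4,7); take (5,8); take (10,13); take (15,18); take (18,19).
Selected: (3,5) (5,8) (10,13) (15,18) (18,19)

8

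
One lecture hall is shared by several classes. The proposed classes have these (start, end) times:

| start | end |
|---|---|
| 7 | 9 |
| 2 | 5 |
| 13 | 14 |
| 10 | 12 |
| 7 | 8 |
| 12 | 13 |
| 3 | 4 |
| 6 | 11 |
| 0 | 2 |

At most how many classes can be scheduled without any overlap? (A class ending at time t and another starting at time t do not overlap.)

6

Sorted by end: (0,2)  (3,4)  (2,5)  (7,8)  (7,9)  (6,11)  (10,12)  (12,13)  (13,14)
take (0,2); take (3,4); take (7,8); skip (6,11); take (10,12); take (12,13); take (13,14).
Selected 6 classes.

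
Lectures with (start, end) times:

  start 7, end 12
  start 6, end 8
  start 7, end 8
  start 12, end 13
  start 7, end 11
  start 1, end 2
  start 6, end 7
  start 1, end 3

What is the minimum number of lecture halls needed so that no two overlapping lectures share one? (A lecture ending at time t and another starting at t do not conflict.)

starts: [1, 1, 6, 6, 7, 7, 7, 12]
ends:   [2, 3, 7, 8, 8, 11, 12, 13]
s1→1 s1→2 e2→1 e3→0 s6→1 s6→2 e7→1 s7→2 s7→3 s7→4  — peak 4.

4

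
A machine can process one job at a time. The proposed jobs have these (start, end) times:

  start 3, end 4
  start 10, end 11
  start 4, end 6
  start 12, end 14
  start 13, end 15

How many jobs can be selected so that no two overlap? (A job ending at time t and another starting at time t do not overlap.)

4

Order by finish time; keep every interval that doesn't clash with the previous kept one.
By end time: (3,4), (4,6), (10,11), (12,14), (13,15).
Pick (3,4); next start ≥ 4 → (4,6); next start ≥ 6 → (10,11); next start ≥ 11 → (12,14).
Selected 4 jobs.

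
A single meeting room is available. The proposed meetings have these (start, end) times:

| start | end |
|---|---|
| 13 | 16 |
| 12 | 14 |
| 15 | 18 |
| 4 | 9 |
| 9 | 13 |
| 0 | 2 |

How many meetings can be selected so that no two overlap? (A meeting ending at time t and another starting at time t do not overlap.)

Sort by end time and greedily take each interval whose start is ≥ the last chosen end.
By end time: (0,2), (4,9), (9,13), (12,14), (13,16), (15,18).
Pick (0,2); next start ≥ 2 → (4,9); next start ≥ 9 → (9,13); next start ≥ 13 → (13,16).
Selected 4 meetings.

4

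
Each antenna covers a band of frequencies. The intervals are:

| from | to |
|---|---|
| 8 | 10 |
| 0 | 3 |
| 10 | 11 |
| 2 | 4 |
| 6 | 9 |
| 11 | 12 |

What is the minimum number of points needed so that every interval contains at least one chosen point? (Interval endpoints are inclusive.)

3

Sort by right endpoint; whenever an interval is uncovered, place a point at its right end.
By right end: [0,3]  [2,4]  [6,9]  [8,10]  [10,11]  [11,12]
[0,3] uncovered → point at 3; [6,9] uncovered → point at 9; [10,11] uncovered → point at 11.
Points: 3, 9, 11 (3 total).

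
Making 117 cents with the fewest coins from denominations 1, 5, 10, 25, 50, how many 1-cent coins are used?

2

Use the largest denomination that fits, subtract, and repeat.
117 − 2×50→17 − 1×10→7 − 1×5→2 − 2×1→0
Count of 1: 2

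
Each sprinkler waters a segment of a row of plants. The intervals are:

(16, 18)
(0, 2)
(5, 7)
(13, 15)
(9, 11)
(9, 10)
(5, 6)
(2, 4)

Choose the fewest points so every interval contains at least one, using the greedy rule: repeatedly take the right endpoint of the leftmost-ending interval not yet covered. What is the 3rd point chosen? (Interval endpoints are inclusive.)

By right end: [0,2]  [2,4]  [5,6]  [5,7]  [9,10]  [9,11]  [13,15]  [16,18]
[0,2] uncovered → point at 2; [5,6] uncovered → point at 6; [9,10] uncovered → point at 10; [13,15] uncovered → point at 15; [16,18] uncovered → point at 18.
Points: 2, 6, 10, 15, 18 (5 total).

10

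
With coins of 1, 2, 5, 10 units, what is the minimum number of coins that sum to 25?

3

Use the largest denomination that fits, subtract, and repeat.
25 − 2×10→5 − 1×5→0
Total coins = 2 + 1 = 3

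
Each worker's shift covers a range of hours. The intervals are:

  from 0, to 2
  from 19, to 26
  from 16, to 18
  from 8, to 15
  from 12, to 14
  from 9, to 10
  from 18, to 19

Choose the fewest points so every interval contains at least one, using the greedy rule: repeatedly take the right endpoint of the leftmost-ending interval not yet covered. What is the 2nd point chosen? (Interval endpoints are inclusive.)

10

Sort by right endpoint; whenever an interval is uncovered, place a point at its right end.
By right end: [0,2]  [9,10]  [12,14]  [8,15]  [16,18]  [18,19]  [19,26]
[0,2] uncovered → point at 2; [9,10] uncovered → point at 10; [12,14] uncovered → point at 14; [16,18] uncovered → point at 18; [19,26] uncovered → point at 26.
Points: 2, 10, 14, 18, 26 (5 total).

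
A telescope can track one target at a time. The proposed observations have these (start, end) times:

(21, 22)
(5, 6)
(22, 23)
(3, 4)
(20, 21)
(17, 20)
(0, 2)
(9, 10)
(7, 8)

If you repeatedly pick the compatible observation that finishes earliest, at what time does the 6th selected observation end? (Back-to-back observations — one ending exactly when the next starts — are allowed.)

Sorted by end: (0,2)  (3,4)  (5,6)  (7,8)  (9,10)  (17,20)  (20,21)  (21,22)  (22,23)
take (0,2); take (3,4); take (5,6); take (7,8); take (9,10); take (17,20); take (20,21); take (21,22); take (22,23).
Selected: (0,2) (3,4) (5,6) (7,8) (9,10) (17,20) (20,21) (21,22) (22,23)

20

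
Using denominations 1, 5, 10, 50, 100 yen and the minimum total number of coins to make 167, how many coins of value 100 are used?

Use the largest denomination that fits, subtract, and repeat.
167 − 1×100→67 − 1×50→17 − 1×10→7 − 1×5→2 − 2×1→0
Count of 100: 1

1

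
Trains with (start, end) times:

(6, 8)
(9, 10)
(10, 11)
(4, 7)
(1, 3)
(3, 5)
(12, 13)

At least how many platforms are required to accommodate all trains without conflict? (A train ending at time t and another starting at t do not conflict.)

Count concurrent intervals with a sweep; the peak is the room count.
starts: [1, 3, 4, 6, 9, 10, 12]
ends:   [3, 5, 7, 8, 10, 11, 13]
s1→1 e3→0 s3→1 s4→2  — peak 2.

2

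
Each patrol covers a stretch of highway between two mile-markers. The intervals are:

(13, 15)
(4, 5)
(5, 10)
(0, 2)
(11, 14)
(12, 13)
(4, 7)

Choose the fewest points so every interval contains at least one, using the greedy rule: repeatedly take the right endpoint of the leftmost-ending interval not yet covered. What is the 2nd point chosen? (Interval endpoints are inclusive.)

Sort by right endpoint; whenever an interval is uncovered, place a point at its right end.
Sorted: [0,2] [4,5] [4,7] [5,10] [12,13] [11,14] [13,15]
{[0,2]} hit by 2; {[4,5],[4,7],[5,10]} hit by 5; {[12,13],[11,14],[13,15]} hit by 13.
Points: 2, 5, 13 (3 total).

5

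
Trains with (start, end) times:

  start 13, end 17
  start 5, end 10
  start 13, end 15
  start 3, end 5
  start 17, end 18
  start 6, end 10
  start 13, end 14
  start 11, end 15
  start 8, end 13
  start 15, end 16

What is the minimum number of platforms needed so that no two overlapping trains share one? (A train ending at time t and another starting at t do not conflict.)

4

Count concurrent intervals with a sweep; the peak is the room count.
starts: [3, 5, 6, 8, 11, 13, 13, 13, 15, 17]
ends:   [5, 10, 10, 13, 14, 15, 15, 16, 17, 18]
s3→1 e5→0 s5→1 s6→2 s8→3 e10→2 e10→1 s11→2 e13→1 s13→2 s13→3 s13→4  — peak 4.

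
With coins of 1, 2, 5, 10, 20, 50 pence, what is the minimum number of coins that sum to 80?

Greedy: take as many of the largest coin as possible, then repeat with the remainder.
80 = 1×50 + 1×20 + 1×10
Total coins = 1 + 1 + 1 = 3

3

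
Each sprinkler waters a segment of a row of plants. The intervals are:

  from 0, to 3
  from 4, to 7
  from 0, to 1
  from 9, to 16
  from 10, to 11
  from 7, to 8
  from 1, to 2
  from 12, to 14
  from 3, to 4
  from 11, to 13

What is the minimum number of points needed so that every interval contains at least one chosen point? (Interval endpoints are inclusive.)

Sorted: [0,1] [1,2] [0,3] [3,4] [4,7] [7,8] [10,11] [11,13] [12,14] [9,16]
{[0,1],[1,2],[0,3]} hit by 1; {[3,4],[4,7]} hit by 4; {[7,8]} hit by 8; {[10,11],[11,13]} hit by 11; {[12,14],[9,16]} hit by 14.
Points: 1, 4, 8, 11, 14 (5 total).

5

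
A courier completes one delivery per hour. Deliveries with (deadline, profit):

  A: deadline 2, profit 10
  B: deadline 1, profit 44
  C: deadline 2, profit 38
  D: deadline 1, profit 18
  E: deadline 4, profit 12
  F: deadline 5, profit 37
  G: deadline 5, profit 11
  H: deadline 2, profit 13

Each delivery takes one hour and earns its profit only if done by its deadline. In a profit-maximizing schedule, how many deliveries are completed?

5

Profit order: B=44 C=38 F=37 D=18 H=13 E=12 G=11 A=10
Assign: B→slot 1, C→slot 2, F→slot 5, D skipped, H skipped, E→slot 4, G→slot 3, A skipped.
Slots: [1:B] [2:C] [3:G] [4:E] [5:F]
5 of 8 scheduled.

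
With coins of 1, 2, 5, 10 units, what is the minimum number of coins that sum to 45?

5

45 = 4×10 + 1×5
Total coins = 4 + 1 = 5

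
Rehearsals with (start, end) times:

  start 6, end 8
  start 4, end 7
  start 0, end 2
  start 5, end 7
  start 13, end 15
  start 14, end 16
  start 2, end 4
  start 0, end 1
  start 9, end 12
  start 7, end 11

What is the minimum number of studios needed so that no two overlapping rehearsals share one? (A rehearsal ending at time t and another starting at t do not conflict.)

3

starts: [0, 0, 2, 4, 5, 6, 7, 9, 13, 14]
ends:   [1, 2, 4, 7, 7, 8, 11, 12, 15, 16]
s0→1 s0→2 e1→1 e2→0 s2→1 e4→0 s4→1 s5→2 s6→3  — peak 3.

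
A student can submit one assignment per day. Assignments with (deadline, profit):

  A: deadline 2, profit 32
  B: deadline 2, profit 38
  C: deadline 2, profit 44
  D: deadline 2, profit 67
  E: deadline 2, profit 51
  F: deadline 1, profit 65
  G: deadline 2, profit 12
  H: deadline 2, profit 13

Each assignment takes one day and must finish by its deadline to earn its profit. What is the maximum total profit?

By profit: D(d2,67), F(d1,65), E(d2,51), C(d2,44), B(d2,38), A(d2,32), H(d2,13), G(d2,12)
D→slot 2; F→slot 1; E skipped; C skipped; B skipped; A skipped; H skipped; G skipped.
Profit = 65 + 67 = 132

132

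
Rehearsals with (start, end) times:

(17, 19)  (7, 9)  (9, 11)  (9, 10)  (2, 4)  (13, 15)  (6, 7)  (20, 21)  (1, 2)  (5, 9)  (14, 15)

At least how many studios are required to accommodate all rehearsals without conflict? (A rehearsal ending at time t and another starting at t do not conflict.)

2

Count concurrent intervals with a sweep; the peak is the room count.
starts: [1, 2, 5, 6, 7, 9, 9, 13, 14, 17, 20]
ends:   [2, 4, 7, 9, 9, 10, 11, 15, 15, 19, 21]
s1→1 e2→0 s2→1 e4→0 s5→1 s6→2  — peak 2.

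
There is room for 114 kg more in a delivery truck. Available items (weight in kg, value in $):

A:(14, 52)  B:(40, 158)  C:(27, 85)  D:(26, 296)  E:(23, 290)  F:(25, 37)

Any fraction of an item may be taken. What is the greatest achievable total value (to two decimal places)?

Ratios (sorted): E 12.61, D 11.38, B 3.95, A 3.71, C 3.15, F 1.48
take E (23 @ 290); take D (26 @ 296); take B (40 @ 158); take A (14 @ 52); take 11/27 of C → 34.63. Capacity used 114/114.
Total value = 830.63

830.63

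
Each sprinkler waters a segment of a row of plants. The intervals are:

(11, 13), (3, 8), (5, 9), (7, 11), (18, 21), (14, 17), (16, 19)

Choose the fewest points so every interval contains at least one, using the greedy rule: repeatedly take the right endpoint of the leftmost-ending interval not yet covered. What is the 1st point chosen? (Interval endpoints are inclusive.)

Sorted: [3,8] [5,9] [7,11] [11,13] [14,17] [16,19] [18,21]
{[3,8],[5,9],[7,11]} hit by 8; {[11,13]} hit by 13; {[14,17],[16,19]} hit by 17; {[18,21]} hit by 21.
Points: 8, 13, 17, 21 (4 total).

8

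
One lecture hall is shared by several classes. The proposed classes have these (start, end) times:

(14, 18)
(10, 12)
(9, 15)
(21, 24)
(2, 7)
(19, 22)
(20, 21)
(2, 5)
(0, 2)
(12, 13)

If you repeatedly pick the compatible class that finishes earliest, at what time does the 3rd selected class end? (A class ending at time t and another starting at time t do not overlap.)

By end time: (0,2), (2,5), (2,7), (10,12), (12,13), (9,15), (14,18), (20,21), (19,22), (21,24).
Pick (0,2); next start ≥ 2 → (2,5); next start ≥ 5 → (10,12); next start ≥ 12 → (12,13); next start ≥ 13 → (14,18); next start ≥ 18 → (20,21); next start ≥ 21 → (21,24).
Selected: (0,2) (2,5) (10,12) (12,13) (14,18) (20,21) (21,24)

12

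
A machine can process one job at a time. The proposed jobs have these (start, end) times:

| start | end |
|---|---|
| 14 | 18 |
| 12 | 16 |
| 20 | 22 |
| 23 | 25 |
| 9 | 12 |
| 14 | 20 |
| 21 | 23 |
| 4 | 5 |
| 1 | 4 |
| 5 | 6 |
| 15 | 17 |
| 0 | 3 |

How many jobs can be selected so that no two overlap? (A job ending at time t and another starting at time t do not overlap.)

7

By end time: (0,3), (1,4), (4,5), (5,6), (9,12), (12,16), (15,17), (14,18), (14,20), (20,22), (21,23), (23,25).
Pick (0,3); next start ≥ 3 → (4,5); next start ≥ 5 → (5,6); next start ≥ 6 → (9,12); next start ≥ 12 → (12,16); next start ≥ 16 → (20,22); next start ≥ 22 → (23,25).
Selected 7 jobs.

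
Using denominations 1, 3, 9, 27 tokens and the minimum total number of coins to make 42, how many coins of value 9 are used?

1

Use the largest denomination that fits, subtract, and repeat.
42 = 1×27 + 1×9 + 2×3
Count of 9: 1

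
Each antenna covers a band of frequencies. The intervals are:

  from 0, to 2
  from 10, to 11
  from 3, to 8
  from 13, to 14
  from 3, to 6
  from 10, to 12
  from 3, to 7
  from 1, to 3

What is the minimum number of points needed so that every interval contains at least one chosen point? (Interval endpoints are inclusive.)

By right end: [0,2]  [1,3]  [3,6]  [3,7]  [3,8]  [10,11]  [10,12]  [13,14]
[0,2] uncovered → point at 2; [3,6] uncovered → point at 6; [10,11] uncovered → point at 11; [13,14] uncovered → point at 14.
Points: 2, 6, 11, 14 (4 total).

4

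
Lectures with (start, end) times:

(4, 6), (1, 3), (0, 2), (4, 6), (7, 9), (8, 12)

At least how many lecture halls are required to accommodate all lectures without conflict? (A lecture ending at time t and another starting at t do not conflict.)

2

The answer is the maximum number of intervals overlapping at any instant.
starts: [0, 1, 4, 4, 7, 8]
ends:   [2, 3, 6, 6, 9, 12]
s0→1 s1→2  — peak 2.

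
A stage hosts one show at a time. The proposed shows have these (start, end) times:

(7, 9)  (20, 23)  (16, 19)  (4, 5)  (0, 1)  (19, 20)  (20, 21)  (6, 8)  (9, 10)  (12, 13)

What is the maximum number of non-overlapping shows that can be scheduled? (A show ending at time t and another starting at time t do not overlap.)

8

Greedy by earliest finish: after sorting by end time, pick each interval compatible with the last pick.
Sorted by end: (0,1)  (4,5)  (6,8)  (7,9)  (9,10)  (12,13)  (16,19)  (19,20)  (20,21)  (20,23)
take (0,1); take (4,5); take (6,8); skip (7,9); take (9,10); take (12,13); take (16,19); take (19,20); take (20,21); skip (20,23).
Selected 8 shows.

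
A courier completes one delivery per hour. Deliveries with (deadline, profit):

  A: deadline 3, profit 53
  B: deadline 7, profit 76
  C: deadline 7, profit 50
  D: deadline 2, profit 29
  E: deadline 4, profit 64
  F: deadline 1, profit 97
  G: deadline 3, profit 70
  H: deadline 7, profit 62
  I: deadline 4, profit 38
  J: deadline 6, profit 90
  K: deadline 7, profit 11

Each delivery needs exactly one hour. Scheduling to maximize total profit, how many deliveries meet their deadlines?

Sort by profit descending; place each in the latest free slot ≤ its deadline.
Profit order: F=97 J=90 B=76 G=70 E=64 H=62 A=53 C=50 I=38 D=29 K=11
Assign: F→slot 1, J→slot 6, B→slot 7, G→slot 3, E→slot 4, H→slot 5, A→slot 2, C skipped, I skipped, D skipped, K skipped.
Slots: [1:F] [2:A] [3:G] [4:E] [5:H] [6:J] [7:B]
7 of 11 scheduled.

7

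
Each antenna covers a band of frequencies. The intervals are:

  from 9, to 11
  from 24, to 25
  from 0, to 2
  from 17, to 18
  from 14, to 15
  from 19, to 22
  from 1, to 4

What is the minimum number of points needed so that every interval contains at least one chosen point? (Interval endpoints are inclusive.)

Sorted: [0,2] [1,4] [9,11] [14,15] [17,18] [19,22] [24,25]
{[0,2],[1,4]} hit by 2; {[9,11]} hit by 11; {[14,15]} hit by 15; {[17,18]} hit by 18; {[19,22]} hit by 22; {[24,25]} hit by 25.
Points: 2, 11, 15, 18, 22, 25 (6 total).

6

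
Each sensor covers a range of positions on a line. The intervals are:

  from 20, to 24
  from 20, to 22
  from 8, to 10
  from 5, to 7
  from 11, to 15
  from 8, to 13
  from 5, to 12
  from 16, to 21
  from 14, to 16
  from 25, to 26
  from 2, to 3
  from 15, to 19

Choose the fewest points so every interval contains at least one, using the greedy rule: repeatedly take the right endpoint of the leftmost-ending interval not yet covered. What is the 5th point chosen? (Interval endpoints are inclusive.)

21

By right end: [2,3]  [5,7]  [8,10]  [5,12]  [8,13]  [11,15]  [14,16]  [15,19]  [16,21]  [20,22]  [20,24]  [25,26]
[2,3] uncovered → point at 3; [5,7] uncovered → point at 7; [8,10] uncovered → point at 10; [11,15] uncovered → point at 15; [16,21] uncovered → point at 21; [25,26] uncovered → point at 26.
Points: 3, 7, 10, 15, 21, 26 (6 total).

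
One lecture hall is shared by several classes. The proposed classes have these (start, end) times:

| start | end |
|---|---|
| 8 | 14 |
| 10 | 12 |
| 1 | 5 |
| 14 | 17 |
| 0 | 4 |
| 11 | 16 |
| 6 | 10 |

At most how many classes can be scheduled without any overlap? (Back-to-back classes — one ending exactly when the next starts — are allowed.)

4

Order by finish time; keep every interval that doesn't clash with the previous kept one.
Sorted by end: (0,4)  (1,5)  (6,10)  (10,12)  (8,14)  (11,16)  (14,17)
take (0,4); skip (1,5); take (6,10); take (10,12); skip (8,14); take (14,17).
Selected 4 classes.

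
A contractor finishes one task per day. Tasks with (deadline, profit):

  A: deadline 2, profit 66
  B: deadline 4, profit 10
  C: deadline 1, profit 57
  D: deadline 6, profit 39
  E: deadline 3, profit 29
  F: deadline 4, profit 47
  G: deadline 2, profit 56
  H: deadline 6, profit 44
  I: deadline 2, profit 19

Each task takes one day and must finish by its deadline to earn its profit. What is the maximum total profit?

282

Take jobs in profit order; each goes to the latest open slot no later than its deadline.
By profit: A(d2,66), C(d1,57), G(d2,56), F(d4,47), H(d6,44), D(d6,39), E(d3,29), I(d2,19), B(d4,10)
A→slot 2; C→slot 1; G skipped; F→slot 4; H→slot 6; D→slot 5; E→slot 3; I skipped; B skipped.
Profit = 57 + 66 + 29 + 47 + 39 + 44 = 282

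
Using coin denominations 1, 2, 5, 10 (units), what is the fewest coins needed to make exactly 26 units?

26 − 2×10→6 − 1×5→1 − 1×1→0
Total coins = 2 + 1 + 1 = 4

4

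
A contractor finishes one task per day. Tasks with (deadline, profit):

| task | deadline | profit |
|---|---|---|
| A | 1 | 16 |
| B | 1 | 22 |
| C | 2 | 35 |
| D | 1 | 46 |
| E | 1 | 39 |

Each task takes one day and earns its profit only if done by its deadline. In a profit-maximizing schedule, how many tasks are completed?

Take jobs in profit order; each goes to the latest open slot no later than its deadline.
Profit order: D=46 E=39 C=35 B=22 A=16
Assign: D→slot 1, E skipped, C→slot 2, B skipped, A skipped.
Slots: [1:D] [2:C]
2 of 5 scheduled.

2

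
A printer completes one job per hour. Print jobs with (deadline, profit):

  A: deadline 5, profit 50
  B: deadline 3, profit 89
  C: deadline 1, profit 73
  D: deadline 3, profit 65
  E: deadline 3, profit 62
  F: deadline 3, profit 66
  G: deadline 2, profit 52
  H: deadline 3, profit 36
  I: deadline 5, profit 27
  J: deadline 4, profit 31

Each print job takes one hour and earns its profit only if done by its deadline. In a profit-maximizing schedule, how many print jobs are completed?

Sort by profit descending; place each in the latest free slot ≤ its deadline.
Profit order: B=89 C=73 F=66 D=65 E=62 G=52 A=50 H=36 J=31 I=27
Assign: B→slot 3, C→slot 1, F→slot 2, D skipped, E skipped, G skipped, A→slot 5, H skipped, J→slot 4, I skipped.
Slots: [1:C] [2:F] [3:B] [4:J] [5:A]
5 of 10 scheduled.

5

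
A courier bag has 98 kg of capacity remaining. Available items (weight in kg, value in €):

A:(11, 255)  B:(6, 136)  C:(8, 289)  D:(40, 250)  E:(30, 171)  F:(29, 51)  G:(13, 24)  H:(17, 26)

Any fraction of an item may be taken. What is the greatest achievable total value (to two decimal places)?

1106.54

Order: C (289/8=36.12) > A (255/11=23.18) > B (136/6=22.67) > D (250/40=6.25) > E (171/30=5.70) > G (24/13=1.85) > F (51/29=1.76) > H (26/17=1.53)
Fill: take C (8 @ 289) → take A (11 @ 255) → take B (6 @ 136) → take D (40 @ 250) → take E (30 @ 171) → take 3/13 of G → 5.54; 98/98 used.
Total value = 1106.54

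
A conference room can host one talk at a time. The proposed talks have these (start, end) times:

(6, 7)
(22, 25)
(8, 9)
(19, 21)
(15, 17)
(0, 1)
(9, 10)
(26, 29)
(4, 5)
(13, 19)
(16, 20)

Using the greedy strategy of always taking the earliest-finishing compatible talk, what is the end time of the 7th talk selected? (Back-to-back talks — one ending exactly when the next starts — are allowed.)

21

Greedy by earliest finish: after sorting by end time, pick each interval compatible with the last pick.
Sorted by end: (0,1)  (4,5)  (6,7)  (8,9)  (9,10)  (15,17)  (13,19)  (16,20)  (19,21)  (22,25)  (26,29)
take (0,1); take (4,5); take (6,7); take (8,9); take (9,10); take (15,17); take (19,21); take (22,25); take (26,29).
Selected: (0,1) (4,5) (6,7) (8,9) (9,10) (15,17) (19,21) (22,25) (26,29)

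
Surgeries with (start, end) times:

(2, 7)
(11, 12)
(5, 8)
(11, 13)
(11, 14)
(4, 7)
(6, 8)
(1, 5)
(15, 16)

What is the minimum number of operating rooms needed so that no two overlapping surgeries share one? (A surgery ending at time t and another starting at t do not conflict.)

The answer is the maximum number of intervals overlapping at any instant.
Events (time:±→running): 1:+→1 2:+→2 4:+→3 5:-→2 5:+→3 6:+→4 … peak 4.

4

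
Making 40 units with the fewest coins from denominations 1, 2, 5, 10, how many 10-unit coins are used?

40 = 4×10
Count of 10: 4

4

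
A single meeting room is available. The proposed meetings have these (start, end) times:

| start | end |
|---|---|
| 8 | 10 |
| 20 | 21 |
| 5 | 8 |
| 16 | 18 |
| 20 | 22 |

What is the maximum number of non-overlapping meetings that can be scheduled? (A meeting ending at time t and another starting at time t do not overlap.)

4

Sort by end time and greedily take each interval whose start is ≥ the last chosen end.
Sorted by end: (5,8)  (8,10)  (16,18)  (20,21)  (20,22)
take (5,8); take (8,10); take (16,18); take (20,21).
Selected 4 meetings.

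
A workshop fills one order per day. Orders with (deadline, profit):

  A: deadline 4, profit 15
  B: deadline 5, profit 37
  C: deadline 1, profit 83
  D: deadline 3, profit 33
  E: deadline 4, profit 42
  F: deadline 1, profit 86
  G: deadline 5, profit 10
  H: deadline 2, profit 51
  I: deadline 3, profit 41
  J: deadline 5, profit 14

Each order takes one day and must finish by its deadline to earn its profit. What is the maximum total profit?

257

Take jobs in profit order; each goes to the latest open slot no later than its deadline.
By profit: F(d1,86), C(d1,83), H(d2,51), E(d4,42), I(d3,41), B(d5,37), D(d3,33), A(d4,15), J(d5,14), G(d5,10)
F→slot 1; C skipped; H→slot 2; E→slot 4; I→slot 3; B→slot 5; D skipped; A skipped; J skipped; G skipped.
Profit = 86 + 51 + 41 + 42 + 37 = 257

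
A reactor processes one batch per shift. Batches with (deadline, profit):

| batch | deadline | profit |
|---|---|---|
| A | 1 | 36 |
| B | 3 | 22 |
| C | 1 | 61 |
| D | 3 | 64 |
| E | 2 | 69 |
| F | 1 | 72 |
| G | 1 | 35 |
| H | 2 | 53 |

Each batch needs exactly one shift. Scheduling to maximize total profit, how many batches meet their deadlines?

3

Take jobs in profit order; each goes to the latest open slot no later than its deadline.
By profit: F(d1,72), E(d2,69), D(d3,64), C(d1,61), H(d2,53), A(d1,36), G(d1,35), B(d3,22)
F→slot 1; E→slot 2; D→slot 3; C skipped; H skipped; A skipped; G skipped; B skipped.
3 of 8 scheduled.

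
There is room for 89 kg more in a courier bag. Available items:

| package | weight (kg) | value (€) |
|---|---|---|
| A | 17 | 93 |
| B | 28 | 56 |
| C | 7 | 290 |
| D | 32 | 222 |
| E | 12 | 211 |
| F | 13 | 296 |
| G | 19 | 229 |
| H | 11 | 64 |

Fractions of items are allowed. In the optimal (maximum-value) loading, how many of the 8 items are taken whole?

Sort by value per unit weight and fill in that order.
Ratios (sorted): C 41.43, F 22.77, E 17.58, G 12.05, D 6.94, H 5.82, A 5.47, B 2.00
take C (7 @ 290); take F (13 @ 296); take E (12 @ 211); take G (19 @ 229); take D (32 @ 222); take 6/11 of H → 34.91. Capacity used 89/89.
5 item(s) taken whole; one partial (take 6/11 of H).

5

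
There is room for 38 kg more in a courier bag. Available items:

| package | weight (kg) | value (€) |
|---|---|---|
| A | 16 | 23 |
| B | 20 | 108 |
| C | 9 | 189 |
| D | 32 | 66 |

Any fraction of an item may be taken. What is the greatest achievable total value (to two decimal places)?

315.56

Greedy by value/weight ratio, highest first.
Ratios (sorted): C 21.00, B 5.40, D 2.06, A 1.44
take C (9 @ 189); take B (20 @ 108); take 9/32 of D → 18.56. Capacity used 38/38.
Total value = 315.56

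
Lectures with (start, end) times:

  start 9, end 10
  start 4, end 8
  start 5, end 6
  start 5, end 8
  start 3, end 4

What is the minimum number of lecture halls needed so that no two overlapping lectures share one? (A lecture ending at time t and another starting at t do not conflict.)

The answer is the maximum number of intervals overlapping at any instant.
starts: [3, 4, 5, 5, 9]
ends:   [4, 6, 8, 8, 10]
s3→1 e4→0 s4→1 s5→2 s5→3  — peak 3.

3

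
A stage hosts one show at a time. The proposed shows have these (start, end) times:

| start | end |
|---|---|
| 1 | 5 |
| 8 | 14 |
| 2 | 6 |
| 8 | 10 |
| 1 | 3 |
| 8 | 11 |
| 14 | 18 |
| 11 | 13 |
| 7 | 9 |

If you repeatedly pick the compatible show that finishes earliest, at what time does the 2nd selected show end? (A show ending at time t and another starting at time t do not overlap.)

9

Sort by end time and greedily take each interval whose start is ≥ the last chosen end.
By end time: (1,3), (1,5), (2,6), (7,9), (8,10), (8,11), (11,13), (8,14), (14,18).
Pick (1,3); next start ≥ 3 → (7,9); next start ≥ 9 → (11,13); next start ≥ 13 → (14,18).
Selected: (1,3) (7,9) (11,13) (14,18)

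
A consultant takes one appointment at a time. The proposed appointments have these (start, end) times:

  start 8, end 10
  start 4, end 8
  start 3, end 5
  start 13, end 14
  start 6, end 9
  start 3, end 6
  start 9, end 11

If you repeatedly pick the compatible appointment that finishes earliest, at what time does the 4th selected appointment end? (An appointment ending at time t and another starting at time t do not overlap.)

14

Greedy by earliest finish: after sorting by end time, pick each interval compatible with the last pick.
Sorted by end: (3,5)  (3,6)  (4,8)  (6,9)  (8,10)  (9,11)  (13,14)
take (3,5); take (6,9); skip (8,10); take (9,11); take (13,14).
Selected: (3,5) (6,9) (9,11) (13,14)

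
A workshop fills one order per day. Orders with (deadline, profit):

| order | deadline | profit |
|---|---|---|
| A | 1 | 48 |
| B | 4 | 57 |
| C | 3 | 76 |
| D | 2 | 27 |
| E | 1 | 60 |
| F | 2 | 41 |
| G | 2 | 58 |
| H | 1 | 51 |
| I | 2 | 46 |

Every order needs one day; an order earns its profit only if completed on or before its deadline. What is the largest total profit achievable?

Take jobs in profit order; each goes to the latest open slot no later than its deadline.
By profit: C(d3,76), E(d1,60), G(d2,58), B(d4,57), H(d1,51), A(d1,48), I(d2,46), F(d2,41), D(d2,27)
C→slot 3; E→slot 1; G→slot 2; B→slot 4; H skipped; A skipped; I skipped; F skipped; D skipped.
Profit = 60 + 58 + 76 + 57 = 251

251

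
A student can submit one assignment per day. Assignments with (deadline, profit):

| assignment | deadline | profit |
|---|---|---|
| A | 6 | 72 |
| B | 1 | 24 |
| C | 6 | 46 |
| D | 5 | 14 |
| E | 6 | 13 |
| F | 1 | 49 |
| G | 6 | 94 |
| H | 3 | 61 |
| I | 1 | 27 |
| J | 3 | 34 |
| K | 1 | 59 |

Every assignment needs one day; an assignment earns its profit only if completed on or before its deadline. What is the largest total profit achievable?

Take jobs in profit order; each goes to the latest open slot no later than its deadline.
By profit: G(d6,94), A(d6,72), H(d3,61), K(d1,59), F(d1,49), C(d6,46), J(d3,34), I(d1,27), B(d1,24), D(d5,14), E(d6,13)
G→slot 6; A→slot 5; H→slot 3; K→slot 1; F skipped; C→slot 4; J→slot 2; I skipped; B skipped; D skipped; E skipped.
Profit = 59 + 34 + 61 + 46 + 72 + 94 = 366

366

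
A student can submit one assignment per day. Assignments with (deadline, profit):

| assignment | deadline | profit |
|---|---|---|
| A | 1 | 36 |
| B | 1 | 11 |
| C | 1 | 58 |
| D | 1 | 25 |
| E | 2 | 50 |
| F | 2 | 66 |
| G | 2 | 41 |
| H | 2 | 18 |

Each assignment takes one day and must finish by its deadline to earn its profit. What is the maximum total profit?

124

Sort by profit descending; place each in the latest free slot ≤ its deadline.
By profit: F(d2,66), C(d1,58), E(d2,50), G(d2,41), A(d1,36), D(d1,25), H(d2,18), B(d1,11)
F→slot 2; C→slot 1; E skipped; G skipped; A skipped; D skipped; H skipped; B skipped.
Profit = 58 + 66 = 124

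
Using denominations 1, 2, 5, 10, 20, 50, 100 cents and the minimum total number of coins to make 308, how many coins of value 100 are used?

308 = 3×100 + 1×5 + 1×2 + 1×1
Count of 100: 3

3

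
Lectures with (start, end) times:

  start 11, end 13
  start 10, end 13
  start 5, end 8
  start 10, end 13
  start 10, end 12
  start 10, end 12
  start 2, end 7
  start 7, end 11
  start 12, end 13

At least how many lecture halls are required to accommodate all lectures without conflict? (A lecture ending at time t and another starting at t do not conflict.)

5

The answer is the maximum number of intervals overlapping at any instant.
Events (time:±→running): 2:+→1 5:+→2 7:-→1 7:+→2 8:-→1 10:+→2 10:+→3 10:+→4 10:+→5 … peak 5.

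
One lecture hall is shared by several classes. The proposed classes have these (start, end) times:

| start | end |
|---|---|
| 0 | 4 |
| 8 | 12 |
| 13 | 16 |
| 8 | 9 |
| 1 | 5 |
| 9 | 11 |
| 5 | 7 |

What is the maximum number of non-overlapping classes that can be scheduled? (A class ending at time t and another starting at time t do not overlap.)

5

Sorted by end: (0,4)  (1,5)  (5,7)  (8,9)  (9,11)  (8,12)  (13,16)
take (0,4); skip (1,5); take (5,7); take (8,9); take (9,11); take (13,16).
Selected 5 classes.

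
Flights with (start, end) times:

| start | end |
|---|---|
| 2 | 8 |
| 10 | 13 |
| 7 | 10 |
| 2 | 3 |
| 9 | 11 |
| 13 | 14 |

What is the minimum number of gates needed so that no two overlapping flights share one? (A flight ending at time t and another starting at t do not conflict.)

starts: [2, 2, 7, 9, 10, 13]
ends:   [3, 8, 10, 11, 13, 14]
s2→1 s2→2  — peak 2.

2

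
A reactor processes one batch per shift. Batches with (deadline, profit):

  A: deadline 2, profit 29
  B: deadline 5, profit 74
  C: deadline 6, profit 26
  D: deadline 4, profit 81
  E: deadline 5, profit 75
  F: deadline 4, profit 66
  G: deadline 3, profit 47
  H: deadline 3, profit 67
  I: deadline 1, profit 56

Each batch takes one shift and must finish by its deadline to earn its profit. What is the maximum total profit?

By profit: D(d4,81), E(d5,75), B(d5,74), H(d3,67), F(d4,66), I(d1,56), G(d3,47), A(d2,29), C(d6,26)
D→slot 4; E→slot 5; B→slot 3; H→slot 2; F→slot 1; I skipped; G skipped; A skipped; C→slot 6.
Profit = 66 + 67 + 74 + 81 + 75 + 26 = 389

389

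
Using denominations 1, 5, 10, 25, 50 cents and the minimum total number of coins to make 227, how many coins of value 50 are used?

Use the largest denomination that fits, subtract, and repeat.
227 = 4×50 + 1×25 + 2×1
Count of 50: 4

4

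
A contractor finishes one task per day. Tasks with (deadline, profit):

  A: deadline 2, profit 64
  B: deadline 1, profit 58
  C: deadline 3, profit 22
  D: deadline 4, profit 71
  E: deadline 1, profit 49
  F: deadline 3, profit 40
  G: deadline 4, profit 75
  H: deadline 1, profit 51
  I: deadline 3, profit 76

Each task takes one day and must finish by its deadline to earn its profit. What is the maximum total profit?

By profit: I(d3,76), G(d4,75), D(d4,71), A(d2,64), B(d1,58), H(d1,51), E(d1,49), F(d3,40), C(d3,22)
I→slot 3; G→slot 4; D→slot 2; A→slot 1; B skipped; H skipped; E skipped; F skipped; C skipped.
Profit = 64 + 71 + 76 + 75 = 286

286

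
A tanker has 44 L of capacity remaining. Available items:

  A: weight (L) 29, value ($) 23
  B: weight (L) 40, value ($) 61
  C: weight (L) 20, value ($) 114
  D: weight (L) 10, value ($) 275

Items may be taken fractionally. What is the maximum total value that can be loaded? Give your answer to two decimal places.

410.35

Ratios (sorted): D 27.50, C 5.70, B 1.52, A 0.79
take D (10 @ 275); take C (20 @ 114); take 14/40 of B → 21.35. Capacity used 44/44.
Total value = 410.35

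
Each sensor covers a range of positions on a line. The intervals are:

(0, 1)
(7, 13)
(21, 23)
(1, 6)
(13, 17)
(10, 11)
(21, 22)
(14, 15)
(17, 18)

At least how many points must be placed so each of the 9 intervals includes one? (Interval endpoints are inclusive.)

Sort by right endpoint; whenever an interval is uncovered, place a point at its right end.
By right end: [0,1]  [1,6]  [10,11]  [7,13]  [14,15]  [13,17]  [17,18]  [21,22]  [21,23]
[0,1] uncovered → point at 1; [10,11] uncovered → point at 11; [14,15] uncovered → point at 15; [17,18] uncovered → point at 18; [21,22] uncovered → point at 22.
Points: 1, 11, 15, 18, 22 (5 total).

5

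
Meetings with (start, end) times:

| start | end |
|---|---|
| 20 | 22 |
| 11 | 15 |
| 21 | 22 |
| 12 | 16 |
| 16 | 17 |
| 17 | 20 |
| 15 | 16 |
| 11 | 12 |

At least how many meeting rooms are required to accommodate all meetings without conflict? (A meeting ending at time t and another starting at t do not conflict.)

starts: [11, 11, 12, 15, 16, 17, 20, 21]
ends:   [12, 15, 16, 16, 17, 20, 22, 22]
s11→1 s11→2  — peak 2.

2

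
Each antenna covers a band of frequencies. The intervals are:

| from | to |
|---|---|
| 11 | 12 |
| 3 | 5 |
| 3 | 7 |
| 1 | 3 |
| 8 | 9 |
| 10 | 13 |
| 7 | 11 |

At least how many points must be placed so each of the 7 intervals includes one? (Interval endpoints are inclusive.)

Sort by right endpoint; whenever an interval is uncovered, place a point at its right end.
By right end: [1,3]  [3,5]  [3,7]  [8,9]  [7,11]  [11,12]  [10,13]
[1,3] uncovered → point at 3; [8,9] uncovered → point at 9; [11,12] uncovered → point at 12.
Points: 3, 9, 12 (3 total).

3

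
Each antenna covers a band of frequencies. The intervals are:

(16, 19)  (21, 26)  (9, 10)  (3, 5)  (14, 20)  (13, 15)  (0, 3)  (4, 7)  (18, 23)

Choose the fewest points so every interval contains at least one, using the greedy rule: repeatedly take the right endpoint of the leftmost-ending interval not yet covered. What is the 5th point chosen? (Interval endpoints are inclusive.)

19

Sorted: [0,3] [3,5] [4,7] [9,10] [13,15] [16,19] [14,20] [18,23] [21,26]
{[0,3],[3,5]} hit by 3; {[4,7]} hit by 7; {[9,10]} hit by 10; {[13,15]} hit by 15; {[16,19],[14,20],[18,23]} hit by 19; {[21,26]} hit by 26.
Points: 3, 7, 10, 15, 19, 26 (6 total).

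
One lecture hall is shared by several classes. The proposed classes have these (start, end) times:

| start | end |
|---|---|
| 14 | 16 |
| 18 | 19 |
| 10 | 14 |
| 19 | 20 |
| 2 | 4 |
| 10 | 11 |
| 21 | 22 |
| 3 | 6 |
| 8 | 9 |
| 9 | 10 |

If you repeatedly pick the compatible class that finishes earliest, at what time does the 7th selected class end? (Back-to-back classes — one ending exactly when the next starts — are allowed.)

Order by finish time; keep every interval that doesn't clash with the previous kept one.
By end time: (2,4), (3,6), (8,9), (9,10), (10,11), (10,14), (14,16), (18,19), (19,20), (21,22).
Pick (2,4); next start ≥ 4 → (8,9); next start ≥ 9 → (9,10); next start ≥ 10 → (10,11); next start ≥ 11 → (14,16); next start ≥ 16 → (18,19); next start ≥ 19 → (19,20); next start ≥ 20 → (21,22).
Selected: (2,4) (8,9) (9,10) (10,11) (14,16) (18,19) (19,20) (21,22)

20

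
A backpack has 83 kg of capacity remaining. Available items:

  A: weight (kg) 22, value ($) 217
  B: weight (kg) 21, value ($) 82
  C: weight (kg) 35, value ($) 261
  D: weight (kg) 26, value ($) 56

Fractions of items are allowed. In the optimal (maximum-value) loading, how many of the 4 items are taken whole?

Order: A (217/22=9.86) > C (261/35=7.46) > B (82/21=3.90) > D (56/26=2.15)
Fill: take A (22 @ 217) → take C (35 @ 261) → take B (21 @ 82) → take 5/26 of D → 10.77; 83/83 used.
3 item(s) taken whole; one partial (take 5/26 of D).

3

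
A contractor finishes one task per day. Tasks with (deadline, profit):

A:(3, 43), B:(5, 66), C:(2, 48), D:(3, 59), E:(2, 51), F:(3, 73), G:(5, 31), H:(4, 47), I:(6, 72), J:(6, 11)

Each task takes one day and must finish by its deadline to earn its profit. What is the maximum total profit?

368

Take jobs in profit order; each goes to the latest open slot no later than its deadline.
By profit: F(d3,73), I(d6,72), B(d5,66), D(d3,59), E(d2,51), C(d2,48), H(d4,47), A(d3,43), G(d5,31), J(d6,11)
F→slot 3; I→slot 6; B→slot 5; D→slot 2; E→slot 1; C skipped; H→slot 4; A skipped; G skipped; J skipped.
Profit = 51 + 59 + 73 + 47 + 66 + 72 = 368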